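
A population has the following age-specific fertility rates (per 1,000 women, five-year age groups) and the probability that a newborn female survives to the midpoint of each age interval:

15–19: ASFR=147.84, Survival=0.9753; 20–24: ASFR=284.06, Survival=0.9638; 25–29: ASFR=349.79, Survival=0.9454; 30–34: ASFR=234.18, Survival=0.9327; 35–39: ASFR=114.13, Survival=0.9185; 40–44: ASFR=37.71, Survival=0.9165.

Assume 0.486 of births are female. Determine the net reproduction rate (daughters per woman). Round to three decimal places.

2.689

Proportion female at birth = 0.486.
Per-age-group product (5 × ASFR × survival probability):
  15–19: 5 × 147.84/1000 × 0.9753 = 0.72094
  20–24: 5 × 284.06/1000 × 0.9638 = 1.36889
  25–29: 5 × 349.79/1000 × 0.9454 = 1.65346
  30–34: 5 × 234.18/1000 × 0.9327 = 1.09210
  35–39: 5 × 114.13/1000 × 0.9185 = 0.52414
  40–44: 5 × 37.71/1000 × 0.9165 = 0.17281
Sum = 5.53234
NRR = 0.486 × 5.53234 = 2.68872
An NRR exceeding 1 indicates intrinsic growth under these rates.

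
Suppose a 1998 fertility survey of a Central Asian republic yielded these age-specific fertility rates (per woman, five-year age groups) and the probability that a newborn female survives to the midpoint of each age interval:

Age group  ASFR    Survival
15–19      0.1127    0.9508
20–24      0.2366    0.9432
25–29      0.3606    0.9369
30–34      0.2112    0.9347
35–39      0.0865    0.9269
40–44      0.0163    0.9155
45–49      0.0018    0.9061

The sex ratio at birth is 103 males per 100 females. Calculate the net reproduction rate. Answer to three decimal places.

Proportion female at birth = 100 / (100 + 103) = 0.49261.
Per-age-group product (5 × ASFR × survival probability):
  15–19: 5 × 0.1127 × 0.9508 = 0.53578
  20–24: 5 × 0.2366 × 0.9432 = 1.11581
  25–29: 5 × 0.3606 × 0.9369 = 1.68923
  30–34: 5 × 0.2112 × 0.9347 = 0.98704
  35–39: 5 × 0.0865 × 0.9269 = 0.40088
  40–44: 5 × 0.0163 × 0.9155 = 0.07461
  45–49: 5 × 0.0018 × 0.9061 = 0.00815
Sum = 4.81150
NRR = 0.49261 × 4.81150 = 2.37019
NRR > 1, so each generation more than replaces itself.

2.370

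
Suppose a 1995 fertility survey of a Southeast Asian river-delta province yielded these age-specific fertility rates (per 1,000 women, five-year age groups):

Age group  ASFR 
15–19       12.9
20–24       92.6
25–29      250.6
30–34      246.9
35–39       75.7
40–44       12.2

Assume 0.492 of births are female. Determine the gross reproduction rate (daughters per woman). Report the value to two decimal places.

1.70

Proportion female at birth = 0.492.
Sum of ASFRs = 12.9 + 92.6 + 250.6 + 246.9 + 75.7 + 12.2 = 690.9
TFR = 5 × 690.9 / 1000 = 3.4545
GRR = 0.492 × 3.4545 = 1.69961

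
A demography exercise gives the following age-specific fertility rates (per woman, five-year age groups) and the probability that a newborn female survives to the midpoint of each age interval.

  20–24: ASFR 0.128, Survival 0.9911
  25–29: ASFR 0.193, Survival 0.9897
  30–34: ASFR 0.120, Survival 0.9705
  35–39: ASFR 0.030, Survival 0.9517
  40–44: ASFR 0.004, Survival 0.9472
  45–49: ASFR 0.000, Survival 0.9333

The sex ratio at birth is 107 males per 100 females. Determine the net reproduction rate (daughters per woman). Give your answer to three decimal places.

1.127

Proportion female at birth = 100 / (100 + 107) = 0.48309.
Each age group contributes 5 × ASFR × survival:
  20–24: 5 × 0.128 × 0.9911 = 0.63430
  25–29: 5 × 0.193 × 0.9897 = 0.95506
  30–34: 5 × 0.120 × 0.9705 = 0.58230
  35–39: 5 × 0.030 × 0.9517 = 0.14276
  40–44: 5 × 0.004 × 0.9472 = 0.01894
  45–49: 5 × 0.000 × 0.9333 = 0.00000
Sum = 2.33336
NRR = 0.48309 × 2.33336 = 1.12722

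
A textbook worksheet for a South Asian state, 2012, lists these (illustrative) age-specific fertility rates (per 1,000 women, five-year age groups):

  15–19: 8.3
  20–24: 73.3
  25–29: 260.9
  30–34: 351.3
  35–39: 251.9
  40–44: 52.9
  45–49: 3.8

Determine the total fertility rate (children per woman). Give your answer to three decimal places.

Sum of ASFRs = 8.3 + 73.3 + 260.9 + 351.3 + 251.9 + 52.9 + 3.8 = 1002.4
TFR = 5 × 1002.4 / 1000 = 5.012

5.012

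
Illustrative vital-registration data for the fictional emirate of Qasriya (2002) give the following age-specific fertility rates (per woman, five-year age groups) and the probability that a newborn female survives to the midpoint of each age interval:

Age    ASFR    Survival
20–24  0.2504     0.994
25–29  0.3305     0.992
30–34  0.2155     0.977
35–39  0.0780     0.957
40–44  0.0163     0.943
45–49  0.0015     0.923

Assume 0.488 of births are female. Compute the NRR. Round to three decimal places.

2.144

Proportion female at birth = 0.488.
Survival-weighted fertility by age (5·fₓ·Sₓ):
  20–24: 5 × 0.2504 × 0.994 = 1.24449
  25–29: 5 × 0.3305 × 0.992 = 1.63928
  30–34: 5 × 0.2155 × 0.977 = 1.05272
  35–39: 5 × 0.0780 × 0.957 = 0.37323
  40–44: 5 × 0.0163 × 0.943 = 0.07685
  45–49: 5 × 0.0015 × 0.923 = 0.00692
Sum = 4.39349
NRR = 0.488 × 4.39349 = 2.14402
With NRR above 1 the population is above replacement fertility.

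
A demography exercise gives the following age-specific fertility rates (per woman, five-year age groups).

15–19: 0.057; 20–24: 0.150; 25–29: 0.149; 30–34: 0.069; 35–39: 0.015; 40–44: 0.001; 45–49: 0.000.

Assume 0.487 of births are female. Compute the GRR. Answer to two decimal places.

1.07

Proportion female at birth = 0.487.
Sum of ASFRs = 0.057 + 0.150 + 0.149 + 0.069 + 0.015 + 0.001 + 0.000 = 0.441
TFR = 5 × 0.441 = 2.205
GRR = 0.487 × 2.205 = 1.07384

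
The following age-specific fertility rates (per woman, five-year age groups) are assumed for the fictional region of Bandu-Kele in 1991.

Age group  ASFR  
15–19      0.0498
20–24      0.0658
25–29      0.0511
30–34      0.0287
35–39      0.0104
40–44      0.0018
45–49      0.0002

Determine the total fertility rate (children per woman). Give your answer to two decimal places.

Sum of ASFRs = 0.0498 + 0.0658 + 0.0511 + 0.0287 + 0.0104 + 0.0018 + 0.0002 = 0.2078
TFR = 5 × 0.2078 = 1.039

1.04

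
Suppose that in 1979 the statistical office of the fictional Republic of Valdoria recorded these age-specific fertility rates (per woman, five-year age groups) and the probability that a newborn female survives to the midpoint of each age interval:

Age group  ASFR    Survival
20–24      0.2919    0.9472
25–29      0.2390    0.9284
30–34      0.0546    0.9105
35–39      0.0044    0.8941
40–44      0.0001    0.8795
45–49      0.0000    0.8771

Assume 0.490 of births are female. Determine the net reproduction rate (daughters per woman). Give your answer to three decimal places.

1.353

Proportion female at birth = 0.490.
Weighting each age-specific rate by interval width and survival:
  20–24: 5 × 0.2919 × 0.9472 = 1.38244
  25–29: 5 × 0.2390 × 0.9284 = 1.10944
  30–34: 5 × 0.0546 × 0.9105 = 0.24857
  35–39: 5 × 0.0044 × 0.8941 = 0.01967
  40–44: 5 × 0.0001 × 0.8795 = 0.00044
  45–49: 5 × 0.0000 × 0.8771 = 0.00000
Sum = 2.76056
NRR = 0.490 × 2.76056 = 1.35267
An NRR exceeding 1 indicates intrinsic growth under these rates.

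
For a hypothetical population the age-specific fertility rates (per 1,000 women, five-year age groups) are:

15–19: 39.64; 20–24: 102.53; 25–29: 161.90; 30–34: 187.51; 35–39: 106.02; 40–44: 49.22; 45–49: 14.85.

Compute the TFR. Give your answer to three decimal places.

3.308

Sum of ASFRs = 39.64 + 102.53 + 161.90 + 187.51 + 106.02 + 49.22 + 14.85 = 661.67
TFR = 5 × 661.67 / 1000 = 3.30835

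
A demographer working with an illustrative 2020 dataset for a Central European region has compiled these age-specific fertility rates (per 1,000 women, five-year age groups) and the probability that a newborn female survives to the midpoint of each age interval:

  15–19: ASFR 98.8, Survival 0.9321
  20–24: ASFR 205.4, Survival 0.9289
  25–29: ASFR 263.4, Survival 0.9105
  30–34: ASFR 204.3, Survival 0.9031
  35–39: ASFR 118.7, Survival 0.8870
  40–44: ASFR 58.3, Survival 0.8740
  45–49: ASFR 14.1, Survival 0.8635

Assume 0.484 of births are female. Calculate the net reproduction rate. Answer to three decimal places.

Proportion female at birth = 0.484.
Survival-weighted fertility by age (5·fₓ·Sₓ):
  15–19: 5 × 98.8/1000 × 0.9321 = 0.46046
  20–24: 5 × 205.4/1000 × 0.9289 = 0.95398
  25–29: 5 × 263.4/1000 × 0.9105 = 1.19913
  30–34: 5 × 204.3/1000 × 0.9031 = 0.92252
  35–39: 5 × 118.7/1000 × 0.8870 = 0.52643
  40–44: 5 × 58.3/1000 × 0.8740 = 0.25477
  45–49: 5 × 14.1/1000 × 0.8635 = 0.06088
Sum = 4.37817
NRR = 0.484 × 4.37817 = 2.11903

2.119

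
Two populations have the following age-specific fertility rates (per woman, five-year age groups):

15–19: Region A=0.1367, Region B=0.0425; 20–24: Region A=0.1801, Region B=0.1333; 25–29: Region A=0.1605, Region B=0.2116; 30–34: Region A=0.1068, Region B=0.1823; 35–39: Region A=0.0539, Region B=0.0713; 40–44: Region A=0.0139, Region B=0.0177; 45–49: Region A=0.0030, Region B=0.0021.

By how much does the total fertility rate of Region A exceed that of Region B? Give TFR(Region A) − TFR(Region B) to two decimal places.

Region A:
  Sum of ASFRs = 0.1367 + 0.1801 + 0.1605 + 0.1068 + 0.0539 + 0.0139 + 0.0030 = 0.6549
  TFR = 5 × 0.6549 = 3.2745
Region B:
  Sum of ASFRs = 0.0425 + 0.1333 + 0.2116 + 0.1823 + 0.0713 + 0.0177 + 0.0021 = 0.6608
  TFR = 5 × 0.6608 = 3.304
Difference = 3.2745 − 3.304 = -0.0295

-0.03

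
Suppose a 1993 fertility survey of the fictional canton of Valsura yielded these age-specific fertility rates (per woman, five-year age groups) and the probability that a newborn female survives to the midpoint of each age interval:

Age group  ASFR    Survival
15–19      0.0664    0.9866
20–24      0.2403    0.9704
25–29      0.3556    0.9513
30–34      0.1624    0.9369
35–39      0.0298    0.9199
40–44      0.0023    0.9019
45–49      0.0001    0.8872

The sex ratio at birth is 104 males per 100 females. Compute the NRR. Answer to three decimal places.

Proportion female at birth = 100 / (100 + 104) = 0.49020.
Survival-weighted fertility by age (5·fₓ·Sₓ):
  15–19: 5 × 0.0664 × 0.9866 = 0.32755
  20–24: 5 × 0.2403 × 0.9704 = 1.16594
  25–29: 5 × 0.3556 × 0.9513 = 1.69141
  30–34: 5 × 0.1624 × 0.9369 = 0.76076
  35–39: 5 × 0.0298 × 0.9199 = 0.13707
  40–44: 5 × 0.0023 × 0.9019 = 0.01037
  45–49: 5 × 0.0001 × 0.8872 = 0.00044
Sum = 4.09354
NRR = 0.49020 × 4.09354 = 2.00665
With NRR above 1 the population is above replacement fertility.

2.007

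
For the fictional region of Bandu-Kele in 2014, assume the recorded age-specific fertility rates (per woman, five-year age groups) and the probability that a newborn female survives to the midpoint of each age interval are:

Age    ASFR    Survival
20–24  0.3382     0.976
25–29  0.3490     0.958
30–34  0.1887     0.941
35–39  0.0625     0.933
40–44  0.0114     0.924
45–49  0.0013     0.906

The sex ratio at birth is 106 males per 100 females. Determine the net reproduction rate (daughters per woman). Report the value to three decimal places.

2.214

Proportion female at birth = 100 / (100 + 106) = 0.48544.
Survival-weighted fertility by age (5·fₓ·Sₓ):
  20–24: 5 × 0.3382 × 0.976 = 1.65042
  25–29: 5 × 0.3490 × 0.958 = 1.67171
  30–34: 5 × 0.1887 × 0.941 = 0.88783
  35–39: 5 × 0.0625 × 0.933 = 0.29156
  40–44: 5 × 0.0114 × 0.924 = 0.05267
  45–49: 5 × 0.0013 × 0.906 = 0.00589
Sum = 4.56008
NRR = 0.48544 × 4.56008 = 2.21365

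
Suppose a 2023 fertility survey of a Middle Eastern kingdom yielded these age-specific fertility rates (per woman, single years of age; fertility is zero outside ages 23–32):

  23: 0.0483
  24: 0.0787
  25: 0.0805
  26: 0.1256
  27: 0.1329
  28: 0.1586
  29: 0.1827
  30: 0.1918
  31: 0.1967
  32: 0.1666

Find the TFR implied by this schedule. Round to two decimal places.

1.36

Sum of ASFRs = 0.0483 + 0.0787 + 0.0805 + 0.1256 + 0.1329 + 0.1586 + 0.1827 + 0.1918 + 0.1967 + 0.1666 = 1.3624
TFR = 1.3624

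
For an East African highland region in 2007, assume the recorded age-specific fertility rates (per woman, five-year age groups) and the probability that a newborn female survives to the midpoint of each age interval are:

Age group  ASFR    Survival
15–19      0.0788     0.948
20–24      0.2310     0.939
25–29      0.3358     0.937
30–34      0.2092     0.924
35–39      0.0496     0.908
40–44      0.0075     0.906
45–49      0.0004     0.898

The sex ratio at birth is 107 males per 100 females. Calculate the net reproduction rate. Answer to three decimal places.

2.057

Proportion female at birth = 100 / (100 + 107) = 0.48309.
Each age group contributes 5 × ASFR × survival:
  15–19: 5 × 0.0788 × 0.948 = 0.37351
  20–24: 5 × 0.2310 × 0.939 = 1.08455
  25–29: 5 × 0.3358 × 0.937 = 1.57322
  30–34: 5 × 0.2092 × 0.924 = 0.96650
  35–39: 5 × 0.0496 × 0.908 = 0.22518
  40–44: 5 × 0.0075 × 0.906 = 0.03398
  45–49: 5 × 0.0004 × 0.898 = 0.00180
Sum = 4.25874
NRR = 0.48309 × 4.25874 = 2.05735
With NRR above 1 the population is above replacement fertility.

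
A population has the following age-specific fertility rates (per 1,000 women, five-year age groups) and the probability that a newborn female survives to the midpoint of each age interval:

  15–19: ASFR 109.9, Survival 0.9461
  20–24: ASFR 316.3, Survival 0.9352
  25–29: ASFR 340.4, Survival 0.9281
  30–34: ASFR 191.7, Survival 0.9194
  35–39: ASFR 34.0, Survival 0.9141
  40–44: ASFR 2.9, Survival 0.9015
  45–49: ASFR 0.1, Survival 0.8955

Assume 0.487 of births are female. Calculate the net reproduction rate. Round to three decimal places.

2.254

Proportion female at birth = 0.487.
Weighting each age-specific rate by interval width and survival:
  15–19: 5 × 109.9/1000 × 0.9461 = 0.51988
  20–24: 5 × 316.3/1000 × 0.9352 = 1.47902
  25–29: 5 × 340.4/1000 × 0.9281 = 1.57963
  30–34: 5 × 191.7/1000 × 0.9194 = 0.88124
  35–39: 5 × 34.0/1000 × 0.9141 = 0.15540
  40–44: 5 × 2.9/1000 × 0.9015 = 0.01307
  45–49: 5 × 0.1/1000 × 0.8955 = 0.00045
Sum = 4.62869
NRR = 0.487 × 4.62869 = 2.25417
NRR > 1, so each generation more than replaces itself.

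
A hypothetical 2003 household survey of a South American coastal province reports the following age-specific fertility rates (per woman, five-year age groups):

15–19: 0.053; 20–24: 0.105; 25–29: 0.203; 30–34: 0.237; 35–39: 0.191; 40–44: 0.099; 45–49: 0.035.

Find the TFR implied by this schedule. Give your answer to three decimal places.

Sum of ASFRs = 0.053 + 0.105 + 0.203 + 0.237 + 0.191 + 0.099 + 0.035 = 0.923
TFR = 5 × 0.923 = 4.615

4.615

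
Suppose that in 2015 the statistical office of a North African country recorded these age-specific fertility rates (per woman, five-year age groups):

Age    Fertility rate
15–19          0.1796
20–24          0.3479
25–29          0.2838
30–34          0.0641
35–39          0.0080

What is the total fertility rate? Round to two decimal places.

4.42

Sum of ASFRs = 0.1796 + 0.3479 + 0.2838 + 0.0641 + 0.0080 = 0.8834
TFR = 5 × 0.8834 = 4.417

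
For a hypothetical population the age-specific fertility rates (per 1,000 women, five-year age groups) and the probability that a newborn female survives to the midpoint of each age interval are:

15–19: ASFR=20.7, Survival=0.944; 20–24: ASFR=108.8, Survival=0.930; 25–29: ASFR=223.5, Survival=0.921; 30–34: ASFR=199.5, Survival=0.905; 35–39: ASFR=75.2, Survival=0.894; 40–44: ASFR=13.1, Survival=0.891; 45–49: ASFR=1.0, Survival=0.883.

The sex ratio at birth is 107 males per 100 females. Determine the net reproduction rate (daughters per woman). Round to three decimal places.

Proportion female at birth = 100 / (100 + 107) = 0.48309.
Survival-weighted fertility by age (5·fₓ·Sₓ):
  15–19: 5 × 20.7/1000 × 0.944 = 0.09770
  20–24: 5 × 108.8/1000 × 0.930 = 0.50592
  25–29: 5 × 223.5/1000 × 0.921 = 1.02922
  30–34: 5 × 199.5/1000 × 0.905 = 0.90274
  35–39: 5 × 75.2/1000 × 0.894 = 0.33614
  40–44: 5 × 13.1/1000 × 0.891 = 0.05836
  45–49: 5 × 1.0/1000 × 0.883 = 0.00442
Sum = 2.93450
NRR = 0.48309 × 2.93450 = 1.41763

1.418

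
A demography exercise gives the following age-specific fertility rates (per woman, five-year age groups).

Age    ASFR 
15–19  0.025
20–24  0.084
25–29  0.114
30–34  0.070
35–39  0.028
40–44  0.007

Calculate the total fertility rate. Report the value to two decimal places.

Sum of ASFRs = 0.025 + 0.084 + 0.114 + 0.070 + 0.028 + 0.007 = 0.328
TFR = 5 × 0.328 = 1.64

1.64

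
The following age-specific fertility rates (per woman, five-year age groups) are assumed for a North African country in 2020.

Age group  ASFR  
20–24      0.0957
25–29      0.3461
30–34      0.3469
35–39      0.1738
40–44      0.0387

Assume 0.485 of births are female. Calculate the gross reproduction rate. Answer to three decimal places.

Proportion female at birth = 0.485.
Sum of ASFRs = 0.0957 + 0.3461 + 0.3469 + 0.1738 + 0.0387 = 1.0012
TFR = 5 × 1.0012 = 5.006
GRR = 0.485 × 5.006 = 2.42791

2.428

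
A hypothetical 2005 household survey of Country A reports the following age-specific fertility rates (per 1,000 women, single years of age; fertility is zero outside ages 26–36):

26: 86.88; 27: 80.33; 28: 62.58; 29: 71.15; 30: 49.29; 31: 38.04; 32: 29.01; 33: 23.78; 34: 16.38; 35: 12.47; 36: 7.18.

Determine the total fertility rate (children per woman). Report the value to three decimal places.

Sum of ASFRs = 86.88 + 80.33 + 62.58 + 71.15 + 49.29 + 38.04 + 29.01 + 23.78 + 16.38 + 12.47 + 7.18 = 477.09
TFR = 477.09 / 1000 = 0.47709

0.477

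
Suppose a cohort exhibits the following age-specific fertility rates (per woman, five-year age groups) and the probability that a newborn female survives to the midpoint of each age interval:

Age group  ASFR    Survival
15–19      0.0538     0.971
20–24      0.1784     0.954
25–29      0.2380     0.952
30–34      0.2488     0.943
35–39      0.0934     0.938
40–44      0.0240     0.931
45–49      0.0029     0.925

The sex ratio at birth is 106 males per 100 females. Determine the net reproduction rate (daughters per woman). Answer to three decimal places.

1.933

Proportion female at birth = 100 / (100 + 106) = 0.48544.
Survival-weighted fertility by age (5·fₓ·Sₓ):
  15–19: 5 × 0.0538 × 0.971 = 0.26120
  20–24: 5 × 0.1784 × 0.954 = 0.85097
  25–29: 5 × 0.2380 × 0.952 = 1.13288
  30–34: 5 × 0.2488 × 0.943 = 1.17309
  35–39: 5 × 0.0934 × 0.938 = 0.43805
  40–44: 5 × 0.0240 × 0.931 = 0.11172
  45–49: 5 × 0.0029 × 0.925 = 0.01341
Sum = 3.98132
NRR = 0.48544 × 3.98132 = 1.93269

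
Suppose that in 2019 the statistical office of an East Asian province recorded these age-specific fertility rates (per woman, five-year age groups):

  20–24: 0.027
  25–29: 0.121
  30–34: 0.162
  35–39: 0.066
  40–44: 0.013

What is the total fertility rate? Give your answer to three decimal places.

Sum of ASFRs = 0.027 + 0.121 + 0.162 + 0.066 + 0.013 = 0.389
TFR = 5 × 0.389 = 1.945

1.945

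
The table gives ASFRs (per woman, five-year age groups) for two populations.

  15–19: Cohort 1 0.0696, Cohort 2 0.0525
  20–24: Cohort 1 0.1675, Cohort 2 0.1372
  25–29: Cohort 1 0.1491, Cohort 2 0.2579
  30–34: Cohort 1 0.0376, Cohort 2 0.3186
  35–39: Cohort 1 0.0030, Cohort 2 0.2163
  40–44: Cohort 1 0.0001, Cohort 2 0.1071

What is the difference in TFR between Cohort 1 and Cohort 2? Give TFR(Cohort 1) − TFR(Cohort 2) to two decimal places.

Cohort 1:
  Sum of ASFRs = 0.0696 + 0.1675 + 0.1491 + 0.0376 + 0.0030 + 0.0001 = 0.4269
  TFR = 5 × 0.4269 = 2.1345
Cohort 2:
  Sum of ASFRs = 0.0525 + 0.1372 + 0.2579 + 0.3186 + 0.2163 + 0.1071 = 1.0896
  TFR = 5 × 1.0896 = 5.448
Difference = 2.1345 − 5.448 = -3.3135

-3.31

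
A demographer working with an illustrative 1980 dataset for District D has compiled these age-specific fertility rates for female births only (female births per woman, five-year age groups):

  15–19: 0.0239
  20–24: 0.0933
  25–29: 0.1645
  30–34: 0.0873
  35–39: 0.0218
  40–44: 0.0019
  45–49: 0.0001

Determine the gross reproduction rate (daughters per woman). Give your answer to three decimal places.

1.964

Sum of female ASFRs = 0.0239 + 0.0933 + 0.1645 + 0.0873 + 0.0218 + 0.0019 + 0.0001 = 0.3928
GRR = 5 × 0.3928 = 1.964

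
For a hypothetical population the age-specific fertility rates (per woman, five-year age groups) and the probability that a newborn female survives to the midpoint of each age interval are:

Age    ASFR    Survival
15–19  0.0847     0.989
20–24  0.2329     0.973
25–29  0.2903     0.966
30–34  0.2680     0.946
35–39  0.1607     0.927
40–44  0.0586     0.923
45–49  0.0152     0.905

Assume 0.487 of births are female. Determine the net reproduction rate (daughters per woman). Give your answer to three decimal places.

Proportion female at birth = 0.487.
Per-age-group product (5 × ASFR × survival probability):
  15–19: 5 × 0.0847 × 0.989 = 0.41884
  20–24: 5 × 0.2329 × 0.973 = 1.13306
  25–29: 5 × 0.2903 × 0.966 = 1.40215
  30–34: 5 × 0.2680 × 0.946 = 1.26764
  35–39: 5 × 0.1607 × 0.927 = 0.74484
  40–44: 5 × 0.0586 × 0.923 = 0.27044
  45–49: 5 × 0.0152 × 0.905 = 0.06878
Sum = 5.30575
NRR = 0.487 × 5.30575 = 2.58390
An NRR exceeding 1 indicates intrinsic growth under these rates.

2.584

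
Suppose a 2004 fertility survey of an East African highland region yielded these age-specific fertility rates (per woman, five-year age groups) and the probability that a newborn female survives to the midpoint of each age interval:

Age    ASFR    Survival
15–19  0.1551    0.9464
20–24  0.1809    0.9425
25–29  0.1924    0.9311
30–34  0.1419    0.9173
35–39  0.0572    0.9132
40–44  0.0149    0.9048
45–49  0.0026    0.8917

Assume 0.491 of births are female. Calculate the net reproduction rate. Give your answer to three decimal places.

1.705

Proportion female at birth = 0.491.
Each age group contributes 5 × ASFR × survival:
  15–19: 5 × 0.1551 × 0.9464 = 0.73393
  20–24: 5 × 0.1809 × 0.9425 = 0.85249
  25–29: 5 × 0.1924 × 0.9311 = 0.89572
  30–34: 5 × 0.1419 × 0.9173 = 0.65082
  35–39: 5 × 0.0572 × 0.9132 = 0.26118
  40–44: 5 × 0.0149 × 0.9048 = 0.06741
  45–49: 5 × 0.0026 × 0.8917 = 0.01159
Sum = 3.47314
NRR = 0.491 × 3.47314 = 1.70531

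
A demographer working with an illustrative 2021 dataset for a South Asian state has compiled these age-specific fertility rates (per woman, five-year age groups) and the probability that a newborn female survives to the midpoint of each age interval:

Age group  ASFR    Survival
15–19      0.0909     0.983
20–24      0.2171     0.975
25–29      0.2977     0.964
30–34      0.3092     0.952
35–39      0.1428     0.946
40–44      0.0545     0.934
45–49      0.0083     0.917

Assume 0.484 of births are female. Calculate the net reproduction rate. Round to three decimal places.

Proportion female at birth = 0.484.
Survival-weighted fertility by age (5·fₓ·Sₓ):
  15–19: 5 × 0.0909 × 0.983 = 0.44677
  20–24: 5 × 0.2171 × 0.975 = 1.05836
  25–29: 5 × 0.2977 × 0.964 = 1.43491
  30–34: 5 × 0.3092 × 0.952 = 1.47179
  35–39: 5 × 0.1428 × 0.946 = 0.67544
  40–44: 5 × 0.0545 × 0.934 = 0.25452
  45–49: 5 × 0.0083 × 0.917 = 0.03806
Sum = 5.37985
NRR = 0.484 × 5.37985 = 2.60385

2.604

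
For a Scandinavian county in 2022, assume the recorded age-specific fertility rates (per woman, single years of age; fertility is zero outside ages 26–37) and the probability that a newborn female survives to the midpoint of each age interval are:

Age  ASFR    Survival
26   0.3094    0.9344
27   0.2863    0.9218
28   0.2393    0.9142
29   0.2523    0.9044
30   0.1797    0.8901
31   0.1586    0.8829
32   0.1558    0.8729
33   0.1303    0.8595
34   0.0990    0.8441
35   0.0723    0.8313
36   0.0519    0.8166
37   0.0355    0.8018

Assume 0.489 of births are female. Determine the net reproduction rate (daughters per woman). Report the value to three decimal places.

Proportion female at birth = 0.489.
Weighting each age-specific rate by interval width and survival:
  26: 1 × 0.3094 × 0.9344 = 0.28910
  27: 1 × 0.2863 × 0.9218 = 0.26391
  28: 1 × 0.2393 × 0.9142 = 0.21877
  29: 1 × 0.2523 × 0.9044 = 0.22818
  30: 1 × 0.1797 × 0.8901 = 0.15995
  31: 1 × 0.1586 × 0.8829 = 0.14003
  32: 1 × 0.1558 × 0.8729 = 0.13600
  33: 1 × 0.1303 × 0.8595 = 0.11199
  34: 1 × 0.0990 × 0.8441 = 0.08357
  35: 1 × 0.0723 × 0.8313 = 0.06010
  36: 1 × 0.0519 × 0.8166 = 0.04238
  37: 1 × 0.0355 × 0.8018 = 0.02846
Sum = 1.76244
NRR = 0.489 × 1.76244 = 0.86183

0.862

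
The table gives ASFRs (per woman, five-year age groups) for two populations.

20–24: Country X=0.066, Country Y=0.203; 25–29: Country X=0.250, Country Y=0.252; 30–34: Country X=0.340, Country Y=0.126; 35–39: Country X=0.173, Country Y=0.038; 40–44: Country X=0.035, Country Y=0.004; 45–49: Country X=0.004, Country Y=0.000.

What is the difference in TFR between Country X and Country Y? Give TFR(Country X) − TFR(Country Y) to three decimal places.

1.225

Country X:
  Sum of ASFRs = 0.066 + 0.250 + 0.340 + 0.173 + 0.035 + 0.004 = 0.868
  TFR = 5 × 0.868 = 4.34
Country Y:
  Sum of ASFRs = 0.203 + 0.252 + 0.126 + 0.038 + 0.004 + 0.000 = 0.623
  TFR = 5 × 0.623 = 3.115
Difference = 4.34 − 3.115 = 1.225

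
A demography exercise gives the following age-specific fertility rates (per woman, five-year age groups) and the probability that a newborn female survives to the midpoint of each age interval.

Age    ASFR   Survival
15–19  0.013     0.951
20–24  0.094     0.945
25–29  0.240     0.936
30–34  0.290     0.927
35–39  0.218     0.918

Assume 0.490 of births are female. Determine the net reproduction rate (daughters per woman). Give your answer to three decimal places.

1.947

Proportion female at birth = 0.490.
Each age group contributes 5 × ASFR × survival:
  15–19: 5 × 0.013 × 0.951 = 0.06182
  20–24: 5 × 0.094 × 0.945 = 0.44415
  25–29: 5 × 0.240 × 0.936 = 1.12320
  30–34: 5 × 0.290 × 0.927 = 1.34415
  35–39: 5 × 0.218 × 0.918 = 1.00062
Sum = 3.97394
NRR = 0.490 × 3.97394 = 1.94723
With NRR above 1 the population is above replacement fertility.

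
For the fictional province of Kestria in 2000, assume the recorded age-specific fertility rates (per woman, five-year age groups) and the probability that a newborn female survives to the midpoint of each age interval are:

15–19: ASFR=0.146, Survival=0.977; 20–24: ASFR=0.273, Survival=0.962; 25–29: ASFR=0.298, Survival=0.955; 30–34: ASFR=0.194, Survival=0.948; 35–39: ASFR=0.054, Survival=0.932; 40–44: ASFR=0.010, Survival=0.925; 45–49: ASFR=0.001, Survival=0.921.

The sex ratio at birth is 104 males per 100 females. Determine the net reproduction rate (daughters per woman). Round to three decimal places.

2.290

Proportion female at birth = 100 / (100 + 104) = 0.49020.
Weighting each age-specific rate by interval width and survival:
  15–19: 5 × 0.146 × 0.977 = 0.71321
  20–24: 5 × 0.273 × 0.962 = 1.31313
  25–29: 5 × 0.298 × 0.955 = 1.42295
  30–34: 5 × 0.194 × 0.948 = 0.91956
  35–39: 5 × 0.054 × 0.932 = 0.25164
  40–44: 5 × 0.010 × 0.925 = 0.04625
  45–49: 5 × 0.001 × 0.921 = 0.00461
Sum = 4.67135
NRR = 0.49020 × 4.67135 = 2.28990
NRR > 1, so each generation more than replaces itself.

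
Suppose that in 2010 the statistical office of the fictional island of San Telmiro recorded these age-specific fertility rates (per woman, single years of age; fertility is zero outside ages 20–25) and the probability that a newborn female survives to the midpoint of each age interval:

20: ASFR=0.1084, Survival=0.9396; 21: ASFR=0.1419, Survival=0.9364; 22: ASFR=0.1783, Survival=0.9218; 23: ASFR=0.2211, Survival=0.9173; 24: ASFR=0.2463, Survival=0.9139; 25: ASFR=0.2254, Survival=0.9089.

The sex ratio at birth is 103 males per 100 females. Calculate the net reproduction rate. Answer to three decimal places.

Proportion female at birth = 100 / (100 + 103) = 0.49261.
Weighting each age-specific rate by interval width and survival:
  20: 1 × 0.1084 × 0.9396 = 0.10185
  21: 1 × 0.1419 × 0.9364 = 0.13288
  22: 1 × 0.1783 × 0.9218 = 0.16436
  23: 1 × 0.2211 × 0.9173 = 0.20282
  24: 1 × 0.2463 × 0.9139 = 0.22509
  25: 1 × 0.2254 × 0.9089 = 0.20487
Sum = 1.03187
NRR = 0.49261 × 1.03187 = 0.50831
An NRR under 1 implies long-run decline under these rates.

0.508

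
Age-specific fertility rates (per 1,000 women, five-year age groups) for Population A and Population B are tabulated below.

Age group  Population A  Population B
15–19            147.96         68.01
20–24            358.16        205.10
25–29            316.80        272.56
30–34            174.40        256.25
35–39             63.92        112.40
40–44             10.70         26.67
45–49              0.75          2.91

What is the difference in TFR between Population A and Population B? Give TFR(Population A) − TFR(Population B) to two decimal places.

Population A:
  Sum of ASFRs = 147.96 + 358.16 + 316.80 + 174.40 + 63.92 + 10.70 + 0.75 = 1072.69
  TFR = 5 × 1072.69 / 1000 = 5.36345
Population B:
  Sum of ASFRs = 68.01 + 205.10 + 272.56 + 256.25 + 112.40 + 26.67 + 2.91 = 943.90
  TFR = 5 × 943.90 / 1000 = 4.7195
Difference = 5.36345 − 4.7195 = 0.64395

0.64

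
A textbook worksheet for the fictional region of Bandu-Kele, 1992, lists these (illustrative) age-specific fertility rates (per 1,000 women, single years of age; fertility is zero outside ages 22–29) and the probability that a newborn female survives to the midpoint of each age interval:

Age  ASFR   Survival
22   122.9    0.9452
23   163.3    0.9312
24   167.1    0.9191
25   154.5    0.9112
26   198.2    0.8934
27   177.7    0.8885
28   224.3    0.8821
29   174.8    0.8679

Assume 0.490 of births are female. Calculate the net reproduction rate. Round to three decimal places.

Proportion female at birth = 0.490.
Each age group contributes 1 × ASFR × survival:
  22: 1 × 122.9/1000 × 0.9452 = 0.11617
  23: 1 × 163.3/1000 × 0.9312 = 0.15206
  24: 1 × 167.1/1000 × 0.9191 = 0.15358
  25: 1 × 154.5/1000 × 0.9112 = 0.14078
  26: 1 × 198.2/1000 × 0.8934 = 0.17707
  27: 1 × 177.7/1000 × 0.8885 = 0.15789
  28: 1 × 224.3/1000 × 0.8821 = 0.19786
  29: 1 × 174.8/1000 × 0.8679 = 0.15171
Sum = 1.24712
NRR = 0.490 × 1.24712 = 0.61109

0.611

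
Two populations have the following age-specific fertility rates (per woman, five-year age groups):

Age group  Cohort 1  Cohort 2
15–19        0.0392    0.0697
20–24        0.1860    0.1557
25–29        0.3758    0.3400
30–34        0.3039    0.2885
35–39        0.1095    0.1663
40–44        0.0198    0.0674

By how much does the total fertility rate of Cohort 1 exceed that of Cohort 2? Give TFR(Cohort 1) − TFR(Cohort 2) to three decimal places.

Cohort 1:
  Sum of ASFRs = 0.0392 + 0.1860 + 0.3758 + 0.3039 + 0.1095 + 0.0198 = 1.0342
  TFR = 5 × 1.0342 = 5.171
Cohort 2:
  Sum of ASFRs = 0.0697 + 0.1557 + 0.3400 + 0.2885 + 0.1663 + 0.0674 = 1.0876
  TFR = 5 × 1.0876 = 5.438
Difference = 5.171 − 5.438 = -0.267

-0.267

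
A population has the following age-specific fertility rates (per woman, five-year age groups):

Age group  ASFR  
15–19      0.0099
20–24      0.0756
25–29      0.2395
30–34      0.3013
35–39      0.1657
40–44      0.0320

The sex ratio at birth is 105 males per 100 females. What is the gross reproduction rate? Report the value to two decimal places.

2.01

Proportion female at birth = 100 / (100 + 105) = 0.48780.
Sum of ASFRs = 0.0099 + 0.0756 + 0.2395 + 0.3013 + 0.1657 + 0.0320 = 0.8240
TFR = 5 × 0.8240 = 4.12
GRR = 0.48780 × 4.12 = 2.00974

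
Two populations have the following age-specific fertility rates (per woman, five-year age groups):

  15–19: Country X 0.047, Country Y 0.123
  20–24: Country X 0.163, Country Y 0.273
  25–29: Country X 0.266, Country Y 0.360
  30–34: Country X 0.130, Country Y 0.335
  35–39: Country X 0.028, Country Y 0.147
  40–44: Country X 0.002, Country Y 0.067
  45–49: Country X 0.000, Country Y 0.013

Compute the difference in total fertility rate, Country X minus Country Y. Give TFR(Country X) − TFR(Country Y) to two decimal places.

Country X:
  Sum of ASFRs = 0.047 + 0.163 + 0.266 + 0.130 + 0.028 + 0.002 + 0.000 = 0.636
  TFR = 5 × 0.636 = 3.18
Country Y:
  Sum of ASFRs = 0.123 + 0.273 + 0.360 + 0.335 + 0.147 + 0.067 + 0.013 = 1.318
  TFR = 5 × 1.318 = 6.59
Difference = 3.18 − 6.59 = -3.41

-3.41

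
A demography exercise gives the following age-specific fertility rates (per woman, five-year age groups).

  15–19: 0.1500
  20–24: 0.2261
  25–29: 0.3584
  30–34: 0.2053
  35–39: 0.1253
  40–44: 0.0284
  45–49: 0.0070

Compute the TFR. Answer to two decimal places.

Sum of ASFRs = 0.1500 + 0.2261 + 0.3584 + 0.2053 + 0.1253 + 0.0284 + 0.0070 = 1.1005
TFR = 5 × 1.1005 = 5.5025

5.50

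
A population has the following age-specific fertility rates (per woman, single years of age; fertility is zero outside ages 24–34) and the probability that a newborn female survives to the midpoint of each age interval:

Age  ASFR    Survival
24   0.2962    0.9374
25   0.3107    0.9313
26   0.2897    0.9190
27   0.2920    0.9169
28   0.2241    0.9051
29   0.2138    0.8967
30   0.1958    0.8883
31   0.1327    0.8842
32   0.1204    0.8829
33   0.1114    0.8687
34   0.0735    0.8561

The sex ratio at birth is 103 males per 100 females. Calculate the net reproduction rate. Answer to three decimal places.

Proportion female at birth = 100 / (100 + 103) = 0.49261.
Weighting each age-specific rate by interval width and survival:
  24: 1 × 0.2962 × 0.9374 = 0.27766
  25: 1 × 0.3107 × 0.9313 = 0.28935
  26: 1 × 0.2897 × 0.9190 = 0.26623
  27: 1 × 0.2920 × 0.9169 = 0.26773
  28: 1 × 0.2241 × 0.9051 = 0.20283
  29: 1 × 0.2138 × 0.8967 = 0.19171
  30: 1 × 0.1958 × 0.8883 = 0.17393
  31: 1 × 0.1327 × 0.8842 = 0.11733
  32: 1 × 0.1204 × 0.8829 = 0.10630
  33: 1 × 0.1114 × 0.8687 = 0.09677
  34: 1 × 0.0735 × 0.8561 = 0.06292
Sum = 2.05276
NRR = 0.49261 × 2.05276 = 1.01121
An NRR exceeding 1 indicates intrinsic growth under these rates.

1.011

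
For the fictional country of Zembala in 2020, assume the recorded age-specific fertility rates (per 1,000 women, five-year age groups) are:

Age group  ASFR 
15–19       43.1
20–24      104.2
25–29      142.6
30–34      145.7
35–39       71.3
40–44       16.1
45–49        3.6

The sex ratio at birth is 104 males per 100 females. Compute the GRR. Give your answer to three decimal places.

1.291

Proportion female at birth = 100 / (100 + 104) = 0.49020.
Sum of ASFRs = 43.1 + 104.2 + 142.6 + 145.7 + 71.3 + 16.1 + 3.6 = 526.6
TFR = 5 × 526.6 / 1000 = 2.633
GRR = 0.49020 × 2.633 = 1.29070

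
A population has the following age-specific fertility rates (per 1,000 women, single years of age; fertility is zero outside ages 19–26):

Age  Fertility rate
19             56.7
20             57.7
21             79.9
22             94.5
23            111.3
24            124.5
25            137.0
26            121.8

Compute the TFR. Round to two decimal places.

Sum of ASFRs = 56.7 + 57.7 + 79.9 + 94.5 + 111.3 + 124.5 + 137.0 + 121.8 = 783.4
TFR = 783.4 / 1000 = 0.7834

0.78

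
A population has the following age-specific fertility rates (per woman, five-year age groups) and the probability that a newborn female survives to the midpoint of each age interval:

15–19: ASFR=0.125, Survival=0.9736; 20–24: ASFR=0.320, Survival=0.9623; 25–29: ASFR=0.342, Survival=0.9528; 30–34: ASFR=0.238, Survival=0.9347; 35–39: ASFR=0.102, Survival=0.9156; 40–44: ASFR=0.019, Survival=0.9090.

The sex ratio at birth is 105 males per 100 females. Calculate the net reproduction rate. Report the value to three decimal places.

2.655

Proportion female at birth = 100 / (100 + 105) = 0.48780.
Per-age-group product (5 × ASFR × survival probability):
  15–19: 5 × 0.125 × 0.9736 = 0.60850
  20–24: 5 × 0.320 × 0.9623 = 1.53968
  25–29: 5 × 0.342 × 0.9528 = 1.62929
  30–34: 5 × 0.238 × 0.9347 = 1.11229
  35–39: 5 × 0.102 × 0.9156 = 0.46696
  40–44: 5 × 0.019 × 0.9090 = 0.08636
Sum = 5.44308
NRR = 0.48780 × 5.44308 = 2.65513
An NRR exceeding 1 indicates intrinsic growth under these rates.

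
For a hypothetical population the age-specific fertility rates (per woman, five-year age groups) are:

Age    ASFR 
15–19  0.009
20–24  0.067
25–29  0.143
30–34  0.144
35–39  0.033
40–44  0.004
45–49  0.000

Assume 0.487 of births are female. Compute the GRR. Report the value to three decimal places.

Proportion female at birth = 0.487.
Sum of ASFRs = 0.009 + 0.067 + 0.143 + 0.144 + 0.033 + 0.004 + 0.000 = 0.400
TFR = 5 × 0.400 = 2
GRR = 0.487 × 2 = 0.97400

0.974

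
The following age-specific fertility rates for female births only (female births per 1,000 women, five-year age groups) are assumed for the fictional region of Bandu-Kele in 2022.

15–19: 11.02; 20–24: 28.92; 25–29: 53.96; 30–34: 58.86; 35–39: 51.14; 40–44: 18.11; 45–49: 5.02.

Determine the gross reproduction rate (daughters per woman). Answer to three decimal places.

1.135

Sum of female ASFRs = 11.02 + 28.92 + 53.96 + 58.86 + 51.14 + 18.11 + 5.02 = 227.03
GRR = 5 × 227.03 / 1000 = 1.13515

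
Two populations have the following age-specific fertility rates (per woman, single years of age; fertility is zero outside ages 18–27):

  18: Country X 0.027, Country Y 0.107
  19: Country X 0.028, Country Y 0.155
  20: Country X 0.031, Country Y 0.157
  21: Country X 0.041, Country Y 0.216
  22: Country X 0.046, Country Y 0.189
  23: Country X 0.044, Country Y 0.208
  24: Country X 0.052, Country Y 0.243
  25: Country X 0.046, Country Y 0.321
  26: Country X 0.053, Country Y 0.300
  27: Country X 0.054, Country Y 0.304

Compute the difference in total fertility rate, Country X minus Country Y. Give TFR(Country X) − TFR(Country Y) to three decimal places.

Country X:
  Sum of ASFRs = 0.027 + 0.028 + 0.031 + 0.041 + 0.046 + 0.044 + 0.052 + 0.046 + 0.053 + 0.054 = 0.422
  TFR = 0.422
Country Y:
  Sum of ASFRs = 0.107 + 0.155 + 0.157 + 0.216 + 0.189 + 0.208 + 0.243 + 0.321 + 0.300 + 0.304 = 2.200
  TFR = 2.2
Difference = 0.422 − 2.2 = -1.778

-1.778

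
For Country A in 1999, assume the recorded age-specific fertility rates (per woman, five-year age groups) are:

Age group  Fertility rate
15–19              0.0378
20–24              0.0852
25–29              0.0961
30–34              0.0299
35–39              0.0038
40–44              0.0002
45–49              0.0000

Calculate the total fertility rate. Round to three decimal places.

Sum of ASFRs = 0.0378 + 0.0852 + 0.0961 + 0.0299 + 0.0038 + 0.0002 + 0.0000 = 0.2530
TFR = 5 × 0.2530 = 1.265

1.265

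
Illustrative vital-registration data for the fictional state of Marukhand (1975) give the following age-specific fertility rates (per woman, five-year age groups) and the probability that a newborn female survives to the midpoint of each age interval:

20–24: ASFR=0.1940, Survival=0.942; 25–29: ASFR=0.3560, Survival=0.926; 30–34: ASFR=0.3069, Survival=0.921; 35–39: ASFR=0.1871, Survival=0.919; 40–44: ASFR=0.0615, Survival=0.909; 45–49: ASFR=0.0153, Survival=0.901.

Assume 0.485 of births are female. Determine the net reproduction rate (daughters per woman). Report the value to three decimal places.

2.514

Proportion female at birth = 0.485.
Per-age-group product (5 × ASFR × survival probability):
  20–24: 5 × 0.1940 × 0.942 = 0.91374
  25–29: 5 × 0.3560 × 0.926 = 1.64828
  30–34: 5 × 0.3069 × 0.921 = 1.41327
  35–39: 5 × 0.1871 × 0.919 = 0.85972
  40–44: 5 × 0.0615 × 0.909 = 0.27952
  45–49: 5 × 0.0153 × 0.901 = 0.06893
Sum = 5.18346
NRR = 0.485 × 5.18346 = 2.51398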